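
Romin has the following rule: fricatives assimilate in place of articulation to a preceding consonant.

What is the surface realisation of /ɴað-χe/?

[ɴaðθe]

/χ/ is a voiceless uvular fricative. The preceding trigger /ð/ is dental, so /χ/ must become dental as well.
Changing only its place to dental gives [θ] — the voiceless dental fricative.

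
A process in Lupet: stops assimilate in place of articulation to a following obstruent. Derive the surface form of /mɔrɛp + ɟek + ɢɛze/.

[mɔrɛcɟeqɢɛze]

/p/ is a voiceless bilabial stop. The following trigger /ɟ/ is palatal, so /p/ must become palatal as well.
The voiceless palatal stop is [c], so /p/ → [c].
The same rule applies at the second boundary: /k/ → [q] next to /ɢ/.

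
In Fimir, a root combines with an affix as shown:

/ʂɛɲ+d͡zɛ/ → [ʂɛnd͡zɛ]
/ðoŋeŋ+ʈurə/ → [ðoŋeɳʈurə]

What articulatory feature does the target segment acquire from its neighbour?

Underlying /ɲ/ is realised as [n] next to /d͡z/; /d͡z/ itself does not change.
/ɲ/ is palatal while /d͡z/ is alveolar; the output [n] is alveolar, matching the trigger — so the feature that spreads is place.
Checking the remaining alternation: /ŋ/ → [ɳ] before /ʈ/ (velar → retroflex, matching retroflex) — only place changes, and always toward the following segment.

place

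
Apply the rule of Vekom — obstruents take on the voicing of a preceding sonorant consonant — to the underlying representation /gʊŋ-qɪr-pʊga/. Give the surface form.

/q/ is a voiceless uvular stop. The preceding trigger /ŋ/ is voiced, so /q/ must become voiced as well.
A voiced uvular stop is [ɢ], so the surface segment is [ɢ].
At the second juncture, /p/ likewise becomes [b] adjacent to /r/.

[gʊŋɢɪrbʊga]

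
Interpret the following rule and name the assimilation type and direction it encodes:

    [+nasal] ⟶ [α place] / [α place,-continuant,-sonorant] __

The rule copies the place features (abbreviated [place]) from the environment onto the target, so the assimilating feature is place.
The conditioning segment sits to the left of the focus bar, meaning the trigger precedes the segment that changes — progressive assimilation.

progressive place assimilation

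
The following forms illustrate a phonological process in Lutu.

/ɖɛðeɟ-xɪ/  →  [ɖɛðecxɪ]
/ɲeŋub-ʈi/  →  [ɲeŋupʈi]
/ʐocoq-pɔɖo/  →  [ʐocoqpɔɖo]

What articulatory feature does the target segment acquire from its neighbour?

voicing

Comparing underlying and surface forms, /ɟ/ → [c] is the alternation; the neighbouring /x/ is constant.
The change voiced → voiceless matches the voicing of the following /x/, identifying this as voicing assimilation.
Checking the remaining alternation: /b/ → [p] before /ʈ/ (voiced → voiceless, matching voiceless) — only voicing changes, and always toward the following segment.
No alternation appears in [ʐocoqpɔɖo]: there the adjacent consonants already agree in voicing (/q/ and /p/ are both voiceless), so this form is consistent with the same rule.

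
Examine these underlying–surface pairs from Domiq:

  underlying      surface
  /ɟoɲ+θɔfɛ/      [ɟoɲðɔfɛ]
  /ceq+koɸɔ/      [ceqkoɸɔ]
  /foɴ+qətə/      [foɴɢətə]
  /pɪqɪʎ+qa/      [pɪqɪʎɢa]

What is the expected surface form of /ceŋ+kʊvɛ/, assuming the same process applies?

The data show progressive voicing assimilation: /θ/ → [ð] after /ɲ/; /q/ → [ɢ] after /ɴ/; /q/ → [ɢ] after /ʎ/. In each pair only voicing changes, matching the preceding consonant, while place and manner stay constant.
No alternation appears in [ceqkoɸɔ]: there the adjacent consonants already agree in voicing (/k/ and /q/ are both voiceless), so this form is consistent with the same rule.
The rule targets /k/ (voiceless velar stop), which sits after the trigger /ŋ/ (voiced).
Changing only its voicing to voiced gives [g] — the voiced velar stop.

[ceŋgʊvɛ]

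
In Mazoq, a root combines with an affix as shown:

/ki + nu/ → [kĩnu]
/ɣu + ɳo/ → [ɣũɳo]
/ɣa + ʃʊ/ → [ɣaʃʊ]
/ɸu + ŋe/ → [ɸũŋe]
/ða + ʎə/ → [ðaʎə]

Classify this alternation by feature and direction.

The vowel /i/ surfaces as nasalised [ĩ] next to the following nasal /n/ — it has acquired the [+nasal] feature of its neighbour.
The other forms show the same pattern: /u/ → [ũ] before /ɳ/; /u/ → [ũ] before /ŋ/ — each time a vowel is nasalised next to a following nasal.
No change occurs in [ɣaʃʊ], [ðaʎə] because the vowel at the boundary is adjacent to an oral consonant, not a nasal (/a/ next to /ʃ/; /a/ next to /ʎ/).
Because the conditioning nasal is to the right of the vowel that changes, the process is regressive (anticipatory).

regressive nasality assimilation (vowel nasalisation)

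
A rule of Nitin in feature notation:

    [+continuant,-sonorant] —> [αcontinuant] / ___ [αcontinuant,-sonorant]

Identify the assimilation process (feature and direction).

The shared variable α links the value of [continuant] on the target to that of the neighbouring obstruent. [continuant] distinguishes stops from fricatives — a manner-of-articulation feature — so this is manner assimilation.
The conditioning segment sits to the right of the focus bar, meaning the trigger follows the segment that changes — regressive assimilation.

regressive manner assimilation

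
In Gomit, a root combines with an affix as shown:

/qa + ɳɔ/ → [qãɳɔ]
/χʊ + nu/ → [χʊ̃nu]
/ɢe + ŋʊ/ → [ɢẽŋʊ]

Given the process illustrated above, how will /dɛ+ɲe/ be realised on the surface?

[dɛ̃ɲe]

The data show regressive nasality assimilation (vowel nasalisation): /a/ → [ã] before /ɳ/; /ʊ/ → [ʊ̃] before /n/; /e/ → [ẽ] before /ŋ/ — a vowel is nasalised by an immediately following nasal consonant.
/ɛ/ sits next to the nasal /ɲ/ and is therefore nasalised to [ɛ̃].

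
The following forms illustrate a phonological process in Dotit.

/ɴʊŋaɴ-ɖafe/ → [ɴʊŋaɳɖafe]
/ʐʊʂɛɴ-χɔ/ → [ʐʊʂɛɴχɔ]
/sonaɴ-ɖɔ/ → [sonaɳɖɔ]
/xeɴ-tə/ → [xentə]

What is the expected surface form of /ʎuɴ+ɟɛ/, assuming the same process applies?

[ʎuɲɟɛ]

The data show regressive place assimilation: /ɴ/ → [ɳ] before /ɖ/; /ɴ/ → [n] before /t/. In each pair only place changes, matching the following consonant, while manner and voice stay constant.
No alternation appears in [ʐʊʂɛɴχɔ]: there the adjacent consonants already agree in place (/ɴ/ and /χ/ are both uvular), so this form is consistent with the same rule.
/ɴ/ is a voiced uvular nasal. The following trigger /ɟ/ is palatal, so /ɴ/ must become palatal as well.
A voiced palatal nasal is [ɲ], so the surface segment is [ɲ].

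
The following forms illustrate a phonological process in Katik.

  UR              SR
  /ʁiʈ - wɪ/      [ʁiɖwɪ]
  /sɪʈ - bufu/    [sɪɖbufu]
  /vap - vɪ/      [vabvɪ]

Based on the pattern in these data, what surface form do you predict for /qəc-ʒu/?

The data show regressive voicing assimilation: /ʈ/ → [ɖ] before /w/; /ʈ/ → [ɖ] before /b/; /p/ → [b] before /v/. In each pair only voicing changes, matching the following consonant, while place and manner stay constant.
/c/ is a voiceless palatal stop. The following trigger /ʒ/ is voiced, so /c/ must become voiced as well.
A voiced palatal stop is [ɟ], so the surface segment is [ɟ].

[qəɟʒu]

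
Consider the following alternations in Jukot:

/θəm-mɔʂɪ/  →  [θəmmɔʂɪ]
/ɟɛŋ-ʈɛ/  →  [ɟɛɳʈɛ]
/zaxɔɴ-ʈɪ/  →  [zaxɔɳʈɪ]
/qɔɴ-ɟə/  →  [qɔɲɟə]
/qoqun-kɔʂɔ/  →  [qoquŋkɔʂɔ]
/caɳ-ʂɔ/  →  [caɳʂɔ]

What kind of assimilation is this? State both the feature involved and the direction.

regressive place assimilation

Comparing underlying and surface forms, /ŋ/ → [ɳ] is the alternation; the neighbouring /ʈ/ is constant.
/ŋ/ is velar while /ʈ/ is retroflex; the output [ɳ] is retroflex, matching the trigger — so the feature that spreads is place.
Manner and voice are unchanged, so the assimilation is partial, not total.
The same holds elsewhere in the data: /ɴ/ → [ɳ] before /ʈ/ (uvular → retroflex, matching retroflex); /ɴ/ → [ɲ] before /ɟ/ (uvular → palatal, matching palatal); /n/ → [ŋ] before /k/ (alveolar → velar, matching velar) — only place changes, and always toward the following segment.
Nothing changes in [θəmmɔʂɪ], [caɳʂɔ]: there the adjacent consonants already agree in place (/m/ and /m/ are both bilabial; /ɳ/ and /ʂ/ are both retroflex), so these forms are consistent with the same rule.
The trigger is the following segment, so the direction is regressive (anticipatory).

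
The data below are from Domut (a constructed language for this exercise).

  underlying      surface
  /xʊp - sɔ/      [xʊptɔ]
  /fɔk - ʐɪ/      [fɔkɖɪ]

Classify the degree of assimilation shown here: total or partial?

partial assimilation

The segment that alternates is /s/, which surfaces as [t] when adjacent to /p/.
The change fricative → stop matches the manner of the preceding /p/, identifying this as manner assimilation.
Place and voice are unchanged, so the assimilation is partial, not total.
Checking the remaining alternation: /ʐ/ → [ɖ] after /k/ (fricative → stop, matching a stop) — only manner changes, and always toward the preceding segment.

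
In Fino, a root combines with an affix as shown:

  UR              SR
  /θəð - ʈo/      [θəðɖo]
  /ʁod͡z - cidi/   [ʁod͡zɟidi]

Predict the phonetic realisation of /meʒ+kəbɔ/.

The data show progressive voicing assimilation: /ʈ/ → [ɖ] after /ð/; /c/ → [ɟ] after /d͡z/. In each pair only voicing changes, matching the preceding consonant, while place and manner stay constant.
The rule targets /k/ (voiceless velar stop), which sits after the trigger /ʒ/ (voiced).
A voiced velar stop is [g], so the surface segment is [g].

[meʒgəbɔ]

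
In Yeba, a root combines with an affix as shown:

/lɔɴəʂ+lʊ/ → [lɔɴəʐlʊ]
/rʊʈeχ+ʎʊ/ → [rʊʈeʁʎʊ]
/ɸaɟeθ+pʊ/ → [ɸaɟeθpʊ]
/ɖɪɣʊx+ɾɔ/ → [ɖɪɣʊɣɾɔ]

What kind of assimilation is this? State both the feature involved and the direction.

regressive voicing assimilation

Comparing underlying and surface forms, /ʂ/ → [ʐ] is the alternation; the neighbouring /l/ is constant.
The change voiceless → voiced matches the voicing of the following /l/, identifying this as voicing assimilation.
Place and manner are unchanged, so the assimilation is partial, not total.
The same holds elsewhere in the data: /χ/ → [ʁ] before /ʎ/ (voiceless → voiced, matching voiced); /x/ → [ɣ] before /ɾ/ (voiceless → voiced, matching voiced) — only voicing changes, and always toward the following segment.
No alternation appears in [ɸaɟeθpʊ]: there the adjacent consonants already agree in voicing (/θ/ and /p/ are both voiceless), so this form is consistent with the same rule.
The trigger is the following segment, so the direction is regressive (anticipatory).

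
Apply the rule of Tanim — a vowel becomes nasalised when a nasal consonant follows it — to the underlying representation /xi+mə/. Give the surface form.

The vowel /i/ is adjacent to the following nasal /m/, so it acquires [+nasal] and surfaces as [ĩ].

[xĩmə]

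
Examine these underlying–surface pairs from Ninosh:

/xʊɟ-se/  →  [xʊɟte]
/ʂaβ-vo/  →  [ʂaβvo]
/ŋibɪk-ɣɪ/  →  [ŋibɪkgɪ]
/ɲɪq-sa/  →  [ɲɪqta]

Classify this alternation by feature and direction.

progressive manner assimilation

Comparing underlying and surface forms, /s/ → [t] is the alternation; the neighbouring /ɟ/ is constant.
/s/ is a fricative while /ɟ/ is a stop; the output [t] is a stop, matching the trigger — so the feature that spreads is manner.
Place and voice are unchanged, so the assimilation is partial, not total.
The same holds elsewhere in the data: /ɣ/ → [g] after /k/ (fricative → stop, matching a stop); /s/ → [t] after /q/ (fricative → stop, matching a stop) — only manner changes, and always toward the preceding segment.
Nothing changes in [ʂaβvo]: there the adjacent consonants already agree in manner (/v/ and /β/ are both fricatives), so this form is consistent with the same rule.
The trigger is the preceding segment, so the direction is progressive (perseverative).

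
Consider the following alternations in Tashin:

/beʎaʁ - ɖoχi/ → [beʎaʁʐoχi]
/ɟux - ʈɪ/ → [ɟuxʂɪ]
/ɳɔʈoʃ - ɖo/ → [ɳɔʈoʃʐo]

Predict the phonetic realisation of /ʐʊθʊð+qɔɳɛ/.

[ʐʊθʊðχɔɳɛ]

The data show progressive manner assimilation: /ɖ/ → [ʐ] after /ʁ/; /ʈ/ → [ʂ] after /x/; /ɖ/ → [ʐ] after /ʃ/. In each pair only manner changes, matching the preceding consonant, while place and voice stay constant.
The rule targets /q/ (voiceless uvular stop), which sits after the trigger /ð/ (fricative).
The voiceless uvular fricative is [χ], so /q/ → [χ].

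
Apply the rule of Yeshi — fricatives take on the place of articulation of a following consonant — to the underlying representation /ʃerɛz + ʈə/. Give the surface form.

[ʃerɛʐʈə]

/z/ is a voiced alveolar fricative. The following trigger /ʈ/ is retroflex, so /z/ must become retroflex as well.
A voiced retroflex fricative is [ʐ], so the surface segment is [ʐ].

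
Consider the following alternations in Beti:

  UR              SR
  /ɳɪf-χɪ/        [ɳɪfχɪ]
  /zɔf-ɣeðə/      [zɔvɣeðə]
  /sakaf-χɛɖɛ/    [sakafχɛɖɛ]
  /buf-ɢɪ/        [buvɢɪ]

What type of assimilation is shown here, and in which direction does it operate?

The segment that alternates is /f/, which surfaces as [v] when adjacent to /ɣ/.
The change voiceless → voiced matches the voicing of the following /ɣ/, identifying this as voicing assimilation.
Place and manner are unchanged, so the assimilation is partial, not total.
The other alternating form patterns the same way: /f/ → [v] before /ɢ/ (voiceless → voiced, matching voiced) — only voicing changes, and always toward the following segment.
No alternation appears in [ɳɪfχɪ], [sakafχɛɖɛ]: there the adjacent consonants already agree in voicing (/f/ and /χ/ are both voiceless; /f/ and /χ/ are both voiceless), so these forms are consistent with the same rule.
Since the segment that changes precedes the conditioning segment, the assimilation is regressive.

regressive voicing assimilation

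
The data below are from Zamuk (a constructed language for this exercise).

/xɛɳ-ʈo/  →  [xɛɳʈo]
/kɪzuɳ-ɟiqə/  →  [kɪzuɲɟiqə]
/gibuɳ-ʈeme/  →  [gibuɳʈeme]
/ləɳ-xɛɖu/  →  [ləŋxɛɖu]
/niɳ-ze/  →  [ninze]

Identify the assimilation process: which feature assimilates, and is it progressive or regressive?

Underlying /ɳ/ is realised as [ɲ] next to /ɟ/; /ɟ/ itself does not change.
The change retroflex → palatal matches the place of the following /ɟ/, identifying this as place assimilation.
Manner and voice are unchanged, so the assimilation is partial, not total.
The same holds elsewhere in the data: /ɳ/ → [ŋ] before /x/ (retroflex → velar, matching velar); /ɳ/ → [n] before /z/ (retroflex → alveolar, matching alveolar) — only place changes, and always toward the following segment.
No alternation appears in [xɛɳʈo], [gibuɳʈeme]: there the adjacent consonants already agree in place (/ɳ/ and /ʈ/ are both retroflex; /ɳ/ and /ʈ/ are both retroflex), so these forms are consistent with the same rule.
Since the segment that changes precedes the conditioning segment, the assimilation is regressive.

regressive place assimilation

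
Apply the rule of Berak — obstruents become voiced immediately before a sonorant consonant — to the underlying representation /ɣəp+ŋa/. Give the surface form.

[ɣəbŋa]

/p/ is a voiceless bilabial stop. The following trigger /ŋ/ is voiced, so /p/ must become voiced as well.
The voiced bilabial stop is [b], so /p/ → [b].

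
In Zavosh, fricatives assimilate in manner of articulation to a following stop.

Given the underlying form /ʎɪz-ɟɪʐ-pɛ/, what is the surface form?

The rule targets /z/ (voiced alveolar fricative), which sits before the trigger /ɟ/ (stop).
The voiced alveolar stop is [d], so /z/ → [d].
The same rule applies at the second boundary: /ʐ/ → [ɖ] next to /p/.

[ʎɪdɟɪɖpɛ]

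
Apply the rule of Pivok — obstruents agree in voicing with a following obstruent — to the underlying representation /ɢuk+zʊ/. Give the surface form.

The rule targets /k/ (voiceless velar stop), which sits before the trigger /z/ (voiced).
Changing only its voicing to voiced gives [g] — the voiced velar stop.

[ɢugzʊ]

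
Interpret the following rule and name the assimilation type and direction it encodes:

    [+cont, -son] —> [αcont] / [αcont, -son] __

progressive manner assimilation

The rule copies [cont] (continuancy) from the environment onto the target fricatives; since [±cont] encodes the stop/fricative manner contrast, the assimilating dimension is manner.
The conditioning segment sits to the left of the focus bar, meaning the trigger precedes the segment that changes — progressive assimilation.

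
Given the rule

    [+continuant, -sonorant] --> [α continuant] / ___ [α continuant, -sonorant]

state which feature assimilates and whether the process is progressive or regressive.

regressive manner assimilation

The shared variable α links the value of [continuant] on the target to that of the neighbouring obstruent. [continuant] distinguishes stops from fricatives — a manner-of-articulation feature — so this is manner assimilation.
The conditioning segment sits to the right of the focus bar, meaning the trigger follows the segment that changes — regressive assimilation.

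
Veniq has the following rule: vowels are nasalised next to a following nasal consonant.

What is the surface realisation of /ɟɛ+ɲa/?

[ɟɛ̃ɲa]

/ɛ/ sits next to the nasal /ɲ/ and is therefore nasalised to [ɛ̃].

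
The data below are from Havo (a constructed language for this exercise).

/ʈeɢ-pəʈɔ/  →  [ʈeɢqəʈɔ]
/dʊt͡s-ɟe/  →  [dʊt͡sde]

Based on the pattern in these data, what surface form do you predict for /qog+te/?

[qogke]

The data show progressive place assimilation: /p/ → [q] after /ɢ/; /ɟ/ → [d] after /t͡s/. In each pair only place changes, matching the preceding consonant, while manner and voice stay constant.
The rule targets /t/ (voiceless alveolar stop), which sits after the trigger /g/ (velar).
The voiceless velar stop is [k], so /t/ → [k].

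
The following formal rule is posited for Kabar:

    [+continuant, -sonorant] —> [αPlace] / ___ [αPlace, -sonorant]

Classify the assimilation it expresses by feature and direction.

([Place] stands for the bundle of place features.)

The rule copies the place features (abbreviated [Place]) from the environment onto the target, so the assimilating feature is place.
Since the environment is written after the underscore, the trigger follows the target; the direction is regressive.

regressive place assimilation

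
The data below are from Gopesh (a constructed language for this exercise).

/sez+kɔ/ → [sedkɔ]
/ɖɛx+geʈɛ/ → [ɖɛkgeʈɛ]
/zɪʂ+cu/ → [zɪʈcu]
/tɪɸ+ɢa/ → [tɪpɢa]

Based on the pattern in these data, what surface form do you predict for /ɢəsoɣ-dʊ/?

[ɢəsogdʊ]

The data show regressive manner assimilation: /z/ → [d] before /k/; /x/ → [k] before /g/; /ʂ/ → [ʈ] before /c/; /ɸ/ → [p] before /ɢ/. In each pair only manner changes, matching the following consonant, while place and voice stay constant.
The rule targets /ɣ/ (voiced velar fricative), which sits before the trigger /d/ (stop).
The voiced velar stop is [g], so /ɣ/ → [g].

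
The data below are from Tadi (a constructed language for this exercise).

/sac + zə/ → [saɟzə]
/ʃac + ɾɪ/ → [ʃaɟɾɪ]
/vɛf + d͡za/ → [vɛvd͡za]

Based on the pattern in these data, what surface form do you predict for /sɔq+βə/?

The data show regressive voicing assimilation: /c/ → [ɟ] before /z/; /c/ → [ɟ] before /ɾ/; /f/ → [v] before /d͡z/. In each pair only voicing changes, matching the following consonant, while place and manner stay constant.
The rule targets /q/ (voiceless uvular stop), which sits before the trigger /β/ (voiced).
Changing only its voicing to voiced gives [ɢ] — the voiced uvular stop.

[sɔɢβə]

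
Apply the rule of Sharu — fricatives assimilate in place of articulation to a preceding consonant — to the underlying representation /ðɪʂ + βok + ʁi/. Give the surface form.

[ðɪʂʐokɣi]

The rule targets /β/ (voiced bilabial fricative), which sits after the trigger /ʂ/ (retroflex).
The voiced retroflex fricative is [ʐ], so /β/ → [ʐ].
At the second juncture, /ʁ/ likewise becomes [ɣ] adjacent to /k/.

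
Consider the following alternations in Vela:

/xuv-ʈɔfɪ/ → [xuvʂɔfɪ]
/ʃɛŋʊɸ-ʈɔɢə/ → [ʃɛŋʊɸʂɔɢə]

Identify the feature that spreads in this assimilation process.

Underlying /ʈ/ is realised as [ʂ] next to /v/; /v/ itself does not change.
/ʈ/ is a stop while /v/ is a fricative; the output [ʂ] is a fricative, matching the trigger — so the feature that spreads is manner.
Checking the remaining alternation: /ʈ/ → [ʂ] after /ɸ/ (stop → fricative, matching a fricative) — only manner changes, and always toward the preceding segment.

manner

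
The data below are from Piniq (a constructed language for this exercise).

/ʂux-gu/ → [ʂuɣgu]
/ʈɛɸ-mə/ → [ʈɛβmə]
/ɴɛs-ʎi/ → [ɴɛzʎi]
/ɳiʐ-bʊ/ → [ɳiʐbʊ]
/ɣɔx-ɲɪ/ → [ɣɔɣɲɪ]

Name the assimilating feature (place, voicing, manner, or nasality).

Comparing underlying and surface forms, /x/ → [ɣ] is the alternation; the neighbouring /g/ is constant.
/x/ is voiceless while /g/ is voiced; the output [ɣ] is voiced, matching the trigger — so the feature that spreads is voicing.
Checking the remaining alternations: /ɸ/ → [β] before /m/ (voiceless → voiced, matching voiced); /s/ → [z] before /ʎ/ (voiceless → voiced, matching voiced); /x/ → [ɣ] before /ɲ/ (voiceless → voiced, matching voiced) — only voicing changes, and always toward the following segment.
Nothing changes in [ɳiʐbʊ]: there the adjacent consonants already agree in voicing (/ʐ/ and /b/ are both voiced), so this form is consistent with the same rule.

voicing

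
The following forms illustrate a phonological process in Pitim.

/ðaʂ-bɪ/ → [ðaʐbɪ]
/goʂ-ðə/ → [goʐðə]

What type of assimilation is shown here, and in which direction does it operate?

regressive voicing assimilation

The segment that alternates is /ʂ/, which surfaces as [ʐ] when adjacent to /b/.
The change voiceless → voiced matches the voicing of the following /b/, identifying this as voicing assimilation.
Place and manner are unchanged, so the assimilation is partial, not total.
The other alternating form patterns the same way: /ʂ/ → [ʐ] before /ð/ (voiceless → voiced, matching voiced) — only voicing changes, and always toward the following segment.
Since the segment that changes precedes the conditioning segment, the assimilation is regressive.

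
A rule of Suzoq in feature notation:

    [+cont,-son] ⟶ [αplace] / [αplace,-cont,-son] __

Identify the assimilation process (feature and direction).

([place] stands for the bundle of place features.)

progressive place assimilation

The shared variable α links the value of the place features (abbreviated [place]) on the target to the same value on the neighbouring segment, so place is the feature that assimilates.
The conditioning segment sits to the left of the focus bar, meaning the trigger precedes the segment that changes — progressive assimilation.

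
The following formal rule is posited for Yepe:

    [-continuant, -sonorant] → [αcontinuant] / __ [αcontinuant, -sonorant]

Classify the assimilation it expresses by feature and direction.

The shared variable α links the value of [continuant] on the target to that of the neighbouring obstruent. [continuant] distinguishes stops from fricatives — a manner-of-articulation feature — so this is manner assimilation.
Since the environment is written after the underscore, the trigger follows the target; the direction is regressive.

regressive manner assimilation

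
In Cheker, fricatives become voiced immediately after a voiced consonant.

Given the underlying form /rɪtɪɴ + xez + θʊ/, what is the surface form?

/x/ is a voiceless velar fricative. The preceding trigger /ɴ/ is voiced, so /x/ must become voiced as well.
Changing only its voicing to voiced gives [ɣ] — the voiced velar fricative.
At the second juncture, /θ/ likewise becomes [ð] adjacent to /z/.

[rɪtɪɴɣezðʊ]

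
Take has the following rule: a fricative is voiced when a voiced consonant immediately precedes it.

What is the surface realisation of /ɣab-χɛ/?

/χ/ is a voiceless uvular fricative. The preceding trigger /b/ is voiced, so /χ/ must become voiced as well.
The voiced uvular fricative is [ʁ], so /χ/ → [ʁ].

[ɣabʁɛ]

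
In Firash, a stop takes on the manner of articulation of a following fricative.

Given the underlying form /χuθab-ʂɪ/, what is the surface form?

[χuθaβʂɪ]

/b/ is a voiced bilabial stop. The following trigger /ʂ/ is a fricative, so /b/ must become a fricative as well.
The voiced bilabial fricative is [β], so /b/ → [β].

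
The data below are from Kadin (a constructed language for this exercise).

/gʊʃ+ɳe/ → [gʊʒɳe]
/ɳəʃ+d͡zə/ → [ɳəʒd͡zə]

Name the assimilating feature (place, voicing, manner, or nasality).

The segment that alternates is /ʃ/, which surfaces as [ʒ] when adjacent to /ɳ/.
/ʃ/ is voiceless while /ɳ/ is voiced; the output [ʒ] is voiced, matching the trigger — so the feature that spreads is voicing.
The same holds elsewhere in the data: /ʃ/ → [ʒ] before /d͡z/ (voiceless → voiced, matching voiced) — only voicing changes, and always toward the following segment.

voicing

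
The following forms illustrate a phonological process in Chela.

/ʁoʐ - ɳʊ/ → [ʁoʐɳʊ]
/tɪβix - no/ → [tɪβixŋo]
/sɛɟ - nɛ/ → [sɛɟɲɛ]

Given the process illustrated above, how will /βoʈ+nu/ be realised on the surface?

The data show progressive place assimilation: /n/ → [ŋ] after /x/; /n/ → [ɲ] after /ɟ/. In each pair only place changes, matching the preceding consonant, while manner and voice stay constant.
Nothing changes in [ʁoʐɳʊ]: there the adjacent consonants already agree in place (/ɳ/ and /ʐ/ are both retroflex), so this form is consistent with the same rule.
/n/ is a voiced alveolar nasal. The preceding trigger /ʈ/ is retroflex, so /n/ must become retroflex as well.
Changing only its place to retroflex gives [ɳ] — the voiced retroflex nasal.

[βoʈɳu]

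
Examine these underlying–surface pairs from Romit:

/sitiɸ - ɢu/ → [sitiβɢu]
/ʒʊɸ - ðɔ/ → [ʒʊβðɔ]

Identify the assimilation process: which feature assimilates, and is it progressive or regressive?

regressive voicing assimilation

Comparing underlying and surface forms, /ɸ/ → [β] is the alternation; the neighbouring /ɢ/ is constant.
The change voiceless → voiced matches the voicing of the following /ɢ/, identifying this as voicing assimilation.
Place and manner are unchanged, so the assimilation is partial, not total.
Checking the remaining alternation: /ɸ/ → [β] before /ð/ (voiceless → voiced, matching voiced) — only voicing changes, and always toward the following segment.
Since the segment that changes precedes the conditioning segment, the assimilation is regressive.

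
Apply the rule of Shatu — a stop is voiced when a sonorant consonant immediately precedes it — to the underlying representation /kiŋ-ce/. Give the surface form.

[kiŋɟe]

/c/ is a voiceless palatal stop. The preceding trigger /ŋ/ is voiced, so /c/ must become voiced as well.
Changing only its voicing to voiced gives [ɟ] — the voiced palatal stop.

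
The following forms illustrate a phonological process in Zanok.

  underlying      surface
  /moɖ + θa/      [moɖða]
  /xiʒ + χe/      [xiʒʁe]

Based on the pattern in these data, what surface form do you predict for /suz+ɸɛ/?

[suzβɛ]

The data show progressive voicing assimilation: /θ/ → [ð] after /ɖ/; /χ/ → [ʁ] after /ʒ/. In each pair only voicing changes, matching the preceding consonant, while place and manner stay constant.
The rule targets /ɸ/ (voiceless bilabial fricative), which sits after the trigger /z/ (voiced).
The voiced bilabial fricative is [β], so /ɸ/ → [β].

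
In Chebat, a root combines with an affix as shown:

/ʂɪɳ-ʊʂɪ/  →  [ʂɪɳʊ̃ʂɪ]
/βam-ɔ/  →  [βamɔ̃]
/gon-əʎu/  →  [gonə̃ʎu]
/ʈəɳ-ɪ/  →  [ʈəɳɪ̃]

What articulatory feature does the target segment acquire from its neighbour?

The vowel /ʊ/ surfaces as nasalised [ʊ̃] next to the preceding nasal /ɳ/ — it has acquired the [+nasal] feature of its neighbour.
The other forms show the same pattern: /ɔ/ → [ɔ̃] after /m/; /ə/ → [ə̃] after /n/; /ɪ/ → [ɪ̃] after /ɳ/ — each time a vowel is nasalised next to a preceding nasal.

nasality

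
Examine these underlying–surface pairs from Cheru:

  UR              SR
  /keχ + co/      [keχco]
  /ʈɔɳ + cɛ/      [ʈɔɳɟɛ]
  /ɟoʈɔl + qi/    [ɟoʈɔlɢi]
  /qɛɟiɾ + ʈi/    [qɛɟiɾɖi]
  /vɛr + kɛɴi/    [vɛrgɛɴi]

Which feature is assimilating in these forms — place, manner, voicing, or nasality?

voicing

The segment that alternates is /c/, which surfaces as [ɟ] when adjacent to /ɳ/.
/c/ is voiceless while /ɳ/ is voiced; the output [ɟ] is voiced, matching the trigger — so the feature that spreads is voicing.
The same holds elsewhere in the data: /q/ → [ɢ] after /l/ (voiceless → voiced, matching voiced); /ʈ/ → [ɖ] after /ɾ/ (voiceless → voiced, matching voiced); /k/ → [g] after /r/ (voiceless → voiced, matching voiced) — only voicing changes, and always toward the preceding segment.
No alternation appears in [keχco]: there the adjacent consonants already agree in voicing (/c/ and /χ/ are both voiceless), so this form is consistent with the same rule.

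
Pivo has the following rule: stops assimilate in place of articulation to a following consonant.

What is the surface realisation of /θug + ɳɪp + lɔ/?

The rule targets /g/ (voiced velar stop), which sits before the trigger /ɳ/ (retroflex).
A voiced retroflex stop is [ɖ], so the surface segment is [ɖ].
At the second juncture, /p/ likewise becomes [t] adjacent to /l/.

[θuɖɳɪtlɔ]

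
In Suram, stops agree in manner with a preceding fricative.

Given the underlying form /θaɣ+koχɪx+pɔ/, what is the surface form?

[θaɣxoχɪxɸɔ]

/k/ is a voiceless velar stop. The preceding trigger /ɣ/ is a fricative, so /k/ must become a fricative as well.
A voiceless velar fricative is [x], so the surface segment is [x].
The same rule applies at the second boundary: /p/ → [ɸ] next to /x/.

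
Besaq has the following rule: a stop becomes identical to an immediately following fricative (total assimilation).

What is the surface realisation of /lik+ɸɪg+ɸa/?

/k/ is the segment targeted by the rule; it sits immediately before /ɸ/, so it assimilates completely and surfaces as [ɸ].
At the second juncture, /g/ likewise becomes [ɸ] adjacent to /ɸ/.

[liɸɸɪɸɸa]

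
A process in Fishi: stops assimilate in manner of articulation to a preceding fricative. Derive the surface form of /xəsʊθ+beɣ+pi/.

[xəsʊθβeɣɸi]

The rule targets /b/ (voiced bilabial stop), which sits after the trigger /θ/ (fricative).
Changing only its manner to fricative gives [β] — the voiced bilabial fricative.
At the second juncture, /p/ likewise becomes [ɸ] adjacent to /ɣ/.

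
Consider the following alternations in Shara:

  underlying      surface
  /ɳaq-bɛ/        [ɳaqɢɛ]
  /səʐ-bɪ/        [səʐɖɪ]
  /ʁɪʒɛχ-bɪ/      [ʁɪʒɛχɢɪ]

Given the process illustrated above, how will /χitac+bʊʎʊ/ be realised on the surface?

[χitacɟʊʎʊ]

The data show progressive place assimilation: /b/ → [ɢ] after /q/; /b/ → [ɖ] after /ʐ/; /b/ → [ɢ] after /χ/. In each pair only place changes, matching the preceding consonant, while manner and voice stay constant.
/b/ is a voiced bilabial stop. The preceding trigger /c/ is palatal, so /b/ must become palatal as well.
The voiced palatal stop is [ɟ], so /b/ → [ɟ].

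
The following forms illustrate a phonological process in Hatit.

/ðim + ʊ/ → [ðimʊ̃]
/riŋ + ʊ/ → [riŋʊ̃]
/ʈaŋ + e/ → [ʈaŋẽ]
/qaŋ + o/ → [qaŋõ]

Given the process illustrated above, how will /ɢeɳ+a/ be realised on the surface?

The data show progressive nasality assimilation (vowel nasalisation): /ʊ/ → [ʊ̃] after /m/; /ʊ/ → [ʊ̃] after /ŋ/; /e/ → [ẽ] after /ŋ/; /o/ → [õ] after /ŋ/ — a vowel is nasalised by an immediately preceding nasal consonant.
The vowel /a/ is adjacent to the preceding nasal /ɳ/, so it acquires [+nasal] and surfaces as [ã].

[ɢeɳã]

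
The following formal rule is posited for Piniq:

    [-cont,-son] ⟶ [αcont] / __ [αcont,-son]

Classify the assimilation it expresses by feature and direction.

regressive manner assimilation

The shared variable α links the value of [cont] on the target to that of the neighbouring obstruent. [cont] distinguishes stops from fricatives — a manner-of-articulation feature — so this is manner assimilation.
Since the environment is written after the underscore, the trigger follows the target; the direction is regressive.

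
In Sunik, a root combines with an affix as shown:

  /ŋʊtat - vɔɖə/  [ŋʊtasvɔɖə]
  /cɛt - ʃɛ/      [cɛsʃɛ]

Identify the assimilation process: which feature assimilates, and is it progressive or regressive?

regressive manner assimilation

The segment that alternates is /t/, which surfaces as [s] when adjacent to /v/.
The change stop → fricative matches the manner of the following /v/, identifying this as manner assimilation.
Place and voice are unchanged, so the assimilation is partial, not total.
Checking the remaining alternation: /t/ → [s] before /ʃ/ (stop → fricative, matching a fricative) — only manner changes, and always toward the following segment.
The trigger is the following segment, so the direction is regressive (anticipatory).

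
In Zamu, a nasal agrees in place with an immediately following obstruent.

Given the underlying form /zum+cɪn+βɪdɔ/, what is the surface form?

[zuɲcɪmβɪdɔ]

/m/ is a voiced bilabial nasal. The following trigger /c/ is palatal, so /m/ must become palatal as well.
The voiced palatal nasal is [ɲ], so /m/ → [ɲ].
At the second juncture, /n/ likewise becomes [m] adjacent to /β/.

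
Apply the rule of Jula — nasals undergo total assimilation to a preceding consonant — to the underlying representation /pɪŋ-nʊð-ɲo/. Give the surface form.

/n/ is the segment targeted by the rule; it sits immediately after /ŋ/, so it assimilates completely and surfaces as [ŋ].
At the second juncture, /ɲ/ likewise becomes [ð] adjacent to /ð/.

[pɪŋŋʊððo]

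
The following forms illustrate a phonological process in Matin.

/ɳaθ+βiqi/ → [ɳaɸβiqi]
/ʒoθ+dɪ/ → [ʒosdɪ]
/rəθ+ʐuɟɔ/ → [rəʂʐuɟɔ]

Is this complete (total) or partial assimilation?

partial assimilation

Comparing underlying and surface forms, /θ/ → [ɸ] is the alternation; the neighbouring /β/ is constant.
The change dental → bilabial matches the place of the following /β/, identifying this as place assimilation.
Manner and voice are unchanged, so the assimilation is partial, not total.
The other alternating forms pattern the same way: /θ/ → [s] before /d/ (dental → alveolar, matching alveolar); /θ/ → [ʂ] before /ʐ/ (dental → retroflex, matching retroflex) — only place changes, and always toward the following segment.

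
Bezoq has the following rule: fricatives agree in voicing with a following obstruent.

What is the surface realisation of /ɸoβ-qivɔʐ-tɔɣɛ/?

[ɸoɸqivɔʂtɔɣɛ]

/β/ is a voiced bilabial fricative. The following trigger /q/ is voiceless, so /β/ must become voiceless as well.
The voiceless bilabial fricative is [ɸ], so /β/ → [ɸ].
At the second juncture, /ʐ/ likewise becomes [ʂ] adjacent to /t/.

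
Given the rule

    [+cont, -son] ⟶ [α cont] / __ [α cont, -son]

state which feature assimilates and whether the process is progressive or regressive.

regressive manner assimilation

The rule copies [cont] (continuancy) from the environment onto the target fricatives; since [±cont] encodes the stop/fricative manner contrast, the assimilating dimension is manner.
Since the environment is written after the underscore, the trigger follows the target; the direction is regressive.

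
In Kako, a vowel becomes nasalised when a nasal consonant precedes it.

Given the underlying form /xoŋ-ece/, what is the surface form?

The vowel /e/ is adjacent to the preceding nasal /ŋ/, so it acquires [+nasal] and surfaces as [ẽ].

[xoŋẽce]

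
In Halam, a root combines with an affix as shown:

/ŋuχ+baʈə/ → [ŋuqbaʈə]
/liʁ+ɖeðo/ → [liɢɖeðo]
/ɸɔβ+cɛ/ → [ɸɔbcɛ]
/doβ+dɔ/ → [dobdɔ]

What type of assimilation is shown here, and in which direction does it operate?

regressive manner assimilation

Underlying /χ/ is realised as [q] next to /b/; /b/ itself does not change.
The change fricative → stop matches the manner of the following /b/, identifying this as manner assimilation.
Place and voice are unchanged, so the assimilation is partial, not total.
The same holds elsewhere in the data: /ʁ/ → [ɢ] before /ɖ/ (fricative → stop, matching a stop); /β/ → [b] before /c/ (fricative → stop, matching a stop); /β/ → [b] before /d/ (fricative → stop, matching a stop) — only manner changes, and always toward the following segment.
Since the segment that changes precedes the conditioning segment, the assimilation is regressive.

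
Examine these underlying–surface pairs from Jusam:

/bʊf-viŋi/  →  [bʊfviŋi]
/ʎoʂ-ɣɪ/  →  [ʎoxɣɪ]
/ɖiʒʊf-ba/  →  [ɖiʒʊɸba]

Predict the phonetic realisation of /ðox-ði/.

[ðoθði]

The data show regressive place assimilation: /ʂ/ → [x] before /ɣ/; /f/ → [ɸ] before /b/. In each pair only place changes, matching the following consonant, while manner and voice stay constant.
Nothing changes in [bʊfviŋi]: there the adjacent consonants already agree in place (/f/ and /v/ are both labiodental), so this form is consistent with the same rule.
/x/ is a voiceless velar fricative. The following trigger /ð/ is dental, so /x/ must become dental as well.
Changing only its place to dental gives [θ] — the voiceless dental fricative.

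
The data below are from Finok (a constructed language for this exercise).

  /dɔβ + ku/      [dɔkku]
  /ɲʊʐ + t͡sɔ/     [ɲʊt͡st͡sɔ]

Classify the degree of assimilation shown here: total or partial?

Comparing underlying and surface forms, /β/ → [k] is the alternation; the neighbouring /k/ is constant.
The output [k] is identical to the trigger /k/ — every feature (place, manner, voicing) has been copied — so this is total assimilation.
The other form behaves the same way: /ʐ/ → [t͡s] before /t͡s/ — in each case the output is a copy of the following consonant.

total assimilation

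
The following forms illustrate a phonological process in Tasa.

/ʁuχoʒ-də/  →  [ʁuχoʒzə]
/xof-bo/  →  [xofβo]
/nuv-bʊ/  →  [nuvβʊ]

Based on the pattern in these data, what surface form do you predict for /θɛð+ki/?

The data show progressive manner assimilation: /d/ → [z] after /ʒ/; /b/ → [β] after /f/; /b/ → [β] after /v/. In each pair only manner changes, matching the preceding consonant, while place and voice stay constant.
/k/ is a voiceless velar stop. The preceding trigger /ð/ is a fricative, so /k/ must become a fricative as well.
The voiceless velar fricative is [x], so /k/ → [x].

[θɛðxi]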